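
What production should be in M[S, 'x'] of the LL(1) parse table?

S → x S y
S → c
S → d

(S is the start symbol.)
To find M[S, 'x'], we find productions for S where 'x' is in the predict set (PREDICT(N → α) = (FIRST(α) \ {ε}) ∪ (FOLLOW(N) if α ⇒* ε)).

S → x S y: PREDICT = { 'x' }
  'x' is in predict set, so this production goes in M[S, 'x']
S → c: PREDICT = { 'c' }
S → d: PREDICT = { 'd' }

M[S, 'x'] = S → x S y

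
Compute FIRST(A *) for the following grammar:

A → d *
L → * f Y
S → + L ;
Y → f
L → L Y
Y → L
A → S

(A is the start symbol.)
{ '+', 'd' }

FIRST sets of the non-terminals involved (from the grammar, by fixed-point iteration):
  FIRST(A) = { '+', 'd' }

To compute FIRST(A *), process the symbols left to right:
Symbol A is a non-terminal. Add FIRST(A) \ {ε} = { '+', 'd' }
A is not nullable (ε ∉ FIRST(A)), so stop here.
FIRST(A *) = { '+', 'd' }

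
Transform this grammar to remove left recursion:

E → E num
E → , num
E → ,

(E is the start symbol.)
E is directly left-recursive. The standard transformation for
  A → A α₁ | ... | A α_m | β₁ | ... | β_n
is
  A  → β₁ A' | ... | β_n A'
  A' → α₁ A' | ... | α_m A' | ε

E → , num becomes E → , num E'
E → , becomes E → , E'
E → E num becomes E' → num E'
Add E' → ε

Resulting grammar:
E → , num E'
E → , E'
E' → num E'
E' → ε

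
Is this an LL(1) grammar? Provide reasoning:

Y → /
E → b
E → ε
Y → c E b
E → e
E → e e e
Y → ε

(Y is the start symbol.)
A grammar is LL(1) if for each non-terminal N with multiple productions, the predict sets of those productions are pairwise disjoint, where PREDICT(N → α) = (FIRST(α) \ {ε}) ∪ (FOLLOW(N) if α ⇒* ε).

Relevant sets:
  FOLLOW(Y) = { $ }
  FOLLOW(E) = { 'b' }

For Y:
  PREDICT(Y → '/') = { '/' }
  PREDICT(Y → c E b) = { 'c' }
  PREDICT(Y → ε) = { $ }
For E:
  PREDICT(E → b) = { 'b' }
  PREDICT(E → ε) = { 'b' }
  PREDICT(E → e) = { 'e' }
  PREDICT(E → e e e) = { 'e' }

Conflict found: Predict set conflict for E: { 'b' }
The grammar is NOT LL(1).

Answer: No. Predict set conflict for E: { 'b' }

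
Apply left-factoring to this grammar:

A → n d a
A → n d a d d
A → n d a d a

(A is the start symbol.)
Left-factoring transforms A → αβ₁ | αβ₂ into A → αA' and A' → β₁ | β₂
(α is the longest common prefix among the alternatives). Repeat until
no nonterminal has two alternatives with a common prefix.

Round 1: A has alternatives sharing prefix 'n d a'. Introduce A': A → n d a A'
  Add: A' → ε
  Add: A' → d d
  Add: A' → d a

Round 2: A' has alternatives sharing prefix 'd'. Introduce A'': A' → d A''
  Add: A'' → d
  Add: A'' → a

No remaining common prefixes — done.

Resulting grammar:
A → n d a A'
A' → ε
A' → d A''
A'' → d
A'' → a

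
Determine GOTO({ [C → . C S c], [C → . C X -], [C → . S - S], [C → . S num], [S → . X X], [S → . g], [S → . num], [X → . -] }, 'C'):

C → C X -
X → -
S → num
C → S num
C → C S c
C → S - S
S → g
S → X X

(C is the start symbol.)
{ [C → C . S c], [C → C . X -], [S → . X X], [S → . g], [S → . num], [X → . -] }

GOTO(I, 'C') = CLOSURE({ [A → αX.β] : [A → α.Xβ] ∈ I, X = 'C' })

Items with dot before 'C', with the dot advanced:
  [C → . C S c] → [C → C . S c]
  [C → . C X -] → [C → C . X -]
Closure of the advanced items:
  [C → C . S c] has the dot before S: add [S → . num], [S → . g], [S → . X X]
  [C → C . X -] has the dot before X: add [X → . -]

GOTO = { [C → C . S c], [C → C . X -], [S → . X X], [S → . g], [S → . num], [X → . -] }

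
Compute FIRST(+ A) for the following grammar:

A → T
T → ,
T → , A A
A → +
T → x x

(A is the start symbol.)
To compute FIRST(+ A), process the symbols left to right:
Symbol + is a terminal. Add '+' and stop.
FIRST(+ A) = { '+' }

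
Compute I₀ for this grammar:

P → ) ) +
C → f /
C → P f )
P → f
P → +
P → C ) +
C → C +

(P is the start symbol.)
{ [C → . C +], [C → . P f )], [C → . f /], [P → . ) ) +], [P → . +], [P → . C ) +], [P → . f], [P' → . P] }

First, augment the grammar with P' → P
I₀ = CLOSURE({ [P' → . P] }):
  [P' → . P] has the dot before P: add [P → . ) ) +], [P → . f], [P → . +], [P → . C ) +]
  [P → . C ) +] has the dot before C: add [C → . f /], [C → . P f )], [C → . C +]
No further items can be added.

I₀ = { [C → . C +], [C → . P f )], [C → . f /], [P → . ) ) +], [P → . +], [P → . C ) +], [P → . f], [P' → . P] }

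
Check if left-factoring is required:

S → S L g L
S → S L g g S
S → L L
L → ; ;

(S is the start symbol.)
Yes, S has productions with common prefix 'S L g'

Left-factoring is needed when two productions for the same non-terminal
share a common prefix on the right-hand side.

Productions for S:
  S → S L g L
  S → S L g g S
  S → L L

Found common prefix 'S L g' in productions for S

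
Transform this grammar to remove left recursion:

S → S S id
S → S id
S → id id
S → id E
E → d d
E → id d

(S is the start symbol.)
S is directly left-recursive. The standard transformation for
  A → A α₁ | ... | A α_m | β₁ | ... | β_n
is
  A  → β₁ A' | ... | β_n A'
  A' → α₁ A' | ... | α_m A' | ε

S → id id becomes S → id id S'
S → id E becomes S → id E S'
S → S S id becomes S' → S id S'
S → S id becomes S' → id S'
Add S' → ε

Productions for other non-terminals are unchanged:
  E → d d
  E → id d

Resulting grammar:
S → id id S'
S → id E S'
S' → S id S'
S' → id S'
S' → ε
E → d d
E → id d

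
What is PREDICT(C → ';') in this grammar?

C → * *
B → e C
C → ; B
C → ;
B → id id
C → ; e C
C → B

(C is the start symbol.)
{ ';' }

PREDICT(C → ';') = (FIRST(RHS) \ {ε}) ∪ (FOLLOW(C) if ε ∈ FIRST(RHS), i.e. RHS ⇒* ε)
FIRST(';') = { ';' }
ε ∉ FIRST(';'), so FOLLOW(C) is not added.
PREDICT(C → ';') = { ';' }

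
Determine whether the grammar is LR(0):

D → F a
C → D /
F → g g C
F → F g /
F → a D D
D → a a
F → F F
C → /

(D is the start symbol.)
No. Shift-reduce conflict between [D → a a .] and [D → . a a]

Augment with D' → D and build the canonical LR(0) collection (I0 = CLOSURE({[D' → . D]}), then GOTO on every symbol after a dot until no new states appear). It has 18 states:
  I0: { [D → . F a], [D → . a a], [D' → . D], [F → . F F], [F → . F g /], [F → . a D D], [F → . g g C] }  — shift
  I1: { [D' → D .] }  — accept
  I2: { [D → F . a], [F → . F F], [F → . F g /], [F → . a D D], [F → . g g C], [F → F . F], [F → F . g /] }  — shift
  I3: { [D → . F a], [D → . a a], [D → a . a], [F → . F F], [F → . F g /], [F → . a D D], [F → . g g C], [F → a . D D] }  — shift
  I4: { [F → g . g C] }  — shift
  I5: { [C → . /], [C → . D /], [D → . F a], [D → . a a], [F → . F F], [F → . F g /], [F → . a D D], [F → . g g C], [F → g g . C] }  — shift
  I6: { [C → / .] }  — reduce
  I7: { [F → g g C .] }  — reduce
  I8: { [C → D . /] }  — shift
  I9: { [C → D / .] }  — reduce
  I10: { [D → . F a], [D → . a a], [F → . F F], [F → . F g /], [F → . a D D], [F → . g g C], [F → a D . D] }  — shift
  I11: { [D → . F a], [D → . a a], [D → a . a], [D → a a .], [F → . F F], [F → . F g /], [F → . a D D], [F → . g g C], [F → a . D D] }  — shift, reduce
  I12: { [F → a D D .] }  — reduce
  I13: { [F → . F F], [F → . F g /], [F → . a D D], [F → . g g C], [F → F . F], [F → F . g /], [F → F F .] }  — shift, reduce
  I14: { [D → . F a], [D → . a a], [D → F a .], [F → . F F], [F → . F g /], [F → . a D D], [F → . g g C], [F → a . D D] }  — shift, reduce
  I15: { [F → F g . /], [F → g . g C] }  — shift
  I16: { [F → F g / .] }  — reduce
  I17: { [D → . F a], [D → . a a], [F → . F F], [F → . F g /], [F → . a D D], [F → . g g C], [F → a . D D] }  — shift

Conflict in state I11:
  Shift-reduce conflict between [D → a a .] and [D → . a a]
So the grammar is NOT LR(0).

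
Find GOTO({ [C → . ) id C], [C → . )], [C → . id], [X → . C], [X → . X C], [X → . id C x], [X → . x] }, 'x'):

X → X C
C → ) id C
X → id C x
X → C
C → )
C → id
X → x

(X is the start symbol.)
GOTO(I, 'x') = CLOSURE({ [A → αX.β] : [A → α.Xβ] ∈ I, X = 'x' })

Items with dot before 'x', with the dot advanced:
  [X → . x] → [X → x .]
Closure adds nothing (no advanced item has the dot before a non-terminal).

GOTO = { [X → x .] }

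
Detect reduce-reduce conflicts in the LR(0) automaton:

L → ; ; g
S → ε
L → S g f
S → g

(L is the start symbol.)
A reduce-reduce conflict occurs when an LR(0) state has two complete items [A → α .] and [B → β .] — both call for a reduction, and with no lookahead the parser cannot choose between them.

Augment with L' → L and build the canonical LR(0) collection (I0 = CLOSURE({[L' → . L]}), then GOTO on every symbol after a dot until no new states appear). It has 9 states:
  I0: { [L → . ; ; g], [L → . S g f], [L' → . L], [S → . g], [S → .] }  — shift, reduce
  I1: { [L → ; . ; g] }  — shift
  I2: { [L' → L .] }  — accept
  I3: { [L → S . g f] }  — shift
  I4: { [S → g .] }  — reduce
  I5: { [L → S g . f] }  — shift
  I6: { [L → S g f .] }  — reduce
  I7: { [L → ; ; . g] }  — shift
  I8: { [L → ; ; g .] }  — reduce

No state contains more than one complete item.

Answer: No reduce-reduce conflicts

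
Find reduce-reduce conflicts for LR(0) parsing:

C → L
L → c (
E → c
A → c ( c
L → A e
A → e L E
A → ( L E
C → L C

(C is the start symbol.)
A reduce-reduce conflict occurs when an LR(0) state has two complete items [A → α .] and [B → β .] — both call for a reduction, and with no lookahead the parser cannot choose between them.

Augment with C' → C and build the canonical LR(0) collection (I0 = CLOSURE({[C' → . C]}), then GOTO on every symbol after a dot until no new states appear). It has 16 states:
  I0: { [A → . ( L E], [A → . c ( c], [A → . e L E], [C → . L C], [C → . L], [C' → . C], [L → . A e], [L → . c (] }  — shift
  I1: { [A → ( . L E], [A → . ( L E], [A → . c ( c], [A → . e L E], [L → . A e], [L → . c (] }  — shift
  I2: { [L → A . e] }  — shift
  I3: { [C' → C .] }  — accept
  I4: { [A → . ( L E], [A → . c ( c], [A → . e L E], [C → . L C], [C → . L], [C → L . C], [C → L .], [L → . A e], [L → . c (] }  — shift, reduce
  I5: { [A → c . ( c], [L → c . (] }  — shift
  I6: { [A → . ( L E], [A → . c ( c], [A → . e L E], [A → e . L E], [L → . A e], [L → . c (] }  — shift
  I7: { [A → e L . E], [E → . c] }  — shift
  I8: { [A → e L E .] }  — reduce
  I9: { [E → c .] }  — reduce
  I10: { [A → c ( . c], [L → c ( .] }  — shift, reduce
  I11: { [A → c ( c .] }  — reduce
  I12: { [C → L C .] }  — reduce
  I13: { [L → A e .] }  — reduce
  I14: { [A → ( L . E], [E → . c] }  — shift
  I15: { [A → ( L E .] }  — reduce

No state contains more than one complete item.

Answer: No reduce-reduce conflicts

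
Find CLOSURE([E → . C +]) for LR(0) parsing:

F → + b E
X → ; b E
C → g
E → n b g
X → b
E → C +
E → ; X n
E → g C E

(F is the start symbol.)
Start with: [E → . C +]
  [E → . C +] has the dot before C: add [C → . g]
No further items can be added.

CLOSURE = { [C → . g], [E → . C +] }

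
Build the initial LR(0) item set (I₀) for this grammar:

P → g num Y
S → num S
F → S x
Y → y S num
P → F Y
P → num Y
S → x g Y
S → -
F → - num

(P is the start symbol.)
{ [F → . - num], [F → . S x], [P → . F Y], [P → . g num Y], [P → . num Y], [P' → . P], [S → . -], [S → . num S], [S → . x g Y] }

First, augment the grammar with P' → P
I₀ = CLOSURE({ [P' → . P] }):
  [P' → . P] has the dot before P: add [P → . g num Y], [P → . F Y], [P → . num Y]
  [P → . F Y] has the dot before F: add [F → . S x], [F → . - num]
  [F → . S x] has the dot before S: add [S → . num S], [S → . x g Y], [S → . -]
No further items can be added.

I₀ = { [F → . - num], [F → . S x], [P → . F Y], [P → . g num Y], [P → . num Y], [P' → . P], [S → . -], [S → . num S], [S → . x g Y] }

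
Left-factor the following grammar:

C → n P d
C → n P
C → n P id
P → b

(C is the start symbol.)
Left-factoring transforms A → αβ₁ | αβ₂ into A → αA' and A' → β₁ | β₂
(α is the longest common prefix among the alternatives). Repeat until
no nonterminal has two alternatives with a common prefix.

Round 1: C has alternatives sharing prefix 'n P'. Introduce C': C → n P C'
  Add: C' → d
  Add: C' → ε
  Add: C' → id

No remaining common prefixes — done.

Resulting grammar:
C → n P C'
C' → d
C' → ε
C' → id
P → b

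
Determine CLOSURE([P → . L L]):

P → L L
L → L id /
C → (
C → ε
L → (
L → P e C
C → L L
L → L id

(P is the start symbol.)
Start with: [P → . L L]
  [P → . L L] has the dot before L: add [L → . L id /], [L → . (], [L → . P e C], [L → . L id]
  [L → . P e C] has the dot before P: all P-items already present
No further items can be added.

CLOSURE = { [L → . (], [L → . L id /], [L → . L id], [L → . P e C], [P → . L L] }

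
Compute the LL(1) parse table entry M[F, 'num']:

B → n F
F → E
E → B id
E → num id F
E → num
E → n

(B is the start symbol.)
F → E

To find M[F, 'num'], we find productions for F where 'num' is in the predict set (PREDICT(N → α) = (FIRST(α) \ {ε}) ∪ (FOLLOW(N) if α ⇒* ε)).

Relevant sets:
  FIRST(E) = { 'n', 'num' }

F → E: PREDICT = { 'n', 'num' }
  'num' is in predict set, so this production goes in M[F, 'num']

M[F, 'num'] = F → E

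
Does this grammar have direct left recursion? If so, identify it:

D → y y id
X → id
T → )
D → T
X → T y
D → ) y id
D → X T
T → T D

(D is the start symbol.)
D → y y id: starts with y
X → id: starts with id
T → ): starts with ')'
D → T: starts with T
X → T y: starts with T
D → ) y id: starts with ')'
D → X T: starts with X
T → T D: LEFT RECURSIVE (starts with T)

The grammar has direct left recursion on: T.

Answer: Yes, T is left-recursive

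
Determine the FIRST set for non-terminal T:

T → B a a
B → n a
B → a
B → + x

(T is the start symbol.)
FIRST sets of the other non-terminals involved (by the same procedure, iterated to a fixed point):
  FIRST(B) = { '+', 'a', 'n' }

From T → B a a:
  - B is a non-terminal: add FIRST(B) \ {ε} = { '+', 'a', 'n' }
    B is not nullable, so stop

Collecting: FIRST(T) = { '+', 'a', 'n' }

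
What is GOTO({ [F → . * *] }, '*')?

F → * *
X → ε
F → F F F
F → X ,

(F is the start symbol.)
{ [F → * . *] }

GOTO(I, '*') = CLOSURE({ [A → αX.β] : [A → α.Xβ] ∈ I, X = '*' })

Items with dot before '*', with the dot advanced:
  [F → . * *] → [F → * . *]
Closure adds nothing (no advanced item has the dot before a non-terminal).

GOTO = { [F → * . *] }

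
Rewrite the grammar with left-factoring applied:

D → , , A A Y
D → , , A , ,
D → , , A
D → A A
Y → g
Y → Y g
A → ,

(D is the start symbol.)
D → , , A D'
D' → A Y
D' → , ,
D' → ε
D → A A
Y → g
Y → Y g
A → ,

Left-factoring transforms A → αβ₁ | αβ₂ into A → αA' and A' → β₁ | β₂
(α is the longest common prefix among the alternatives). Repeat until
no nonterminal has two alternatives with a common prefix.

Round 1: D has alternatives sharing prefix ', , A'. Introduce D': D → , , A D'
  Add: D' → A Y
  Add: D' → , ,
  Add: D' → ε

No remaining common prefixes — done.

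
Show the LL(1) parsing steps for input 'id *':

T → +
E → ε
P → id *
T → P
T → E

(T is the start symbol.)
Stack is shown with the top on the left.

Stack   Input   Action
----------------------
T $     id * $  output T → P
P $     id * $  output P → id *
id * $  id * $  match 'id'
* $     * $     match '*'
$       $       accept

The string is accepted.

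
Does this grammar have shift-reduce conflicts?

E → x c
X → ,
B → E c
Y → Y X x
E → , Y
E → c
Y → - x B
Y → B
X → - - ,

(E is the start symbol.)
A shift-reduce conflict occurs when an LR(0) state has both:
  - a complete (reduce) item [A → α .] (dot at the end), and
  - a shift item [B → β . c γ] (dot before a terminal).

Augment with E' → E and build the canonical LR(0) collection (I0 = CLOSURE({[E' → . E]}), then GOTO on every symbol after a dot until no new states appear). It has 19 states:
  I0: { [E → . , Y], [E → . c], [E → . x c], [E' → . E] }  — shift
  I1: { [B → . E c], [E → , . Y], [E → . , Y], [E → . c], [E → . x c], [Y → . - x B], [Y → . B], [Y → . Y X x] }  — shift
  I2: { [E' → E .] }  — accept
  I3: { [E → c .] }  — reduce
  I4: { [E → x . c] }  — shift
  I5: { [E → x c .] }  — reduce
  I6: { [Y → - . x B] }  — shift
  I7: { [Y → B .] }  — reduce
  I8: { [B → E . c] }  — shift
  I9: { [E → , Y .], [X → . ,], [X → . - - ,], [Y → Y . X x] }  — shift, reduce
  I10: { [X → , .] }  — reduce
  I11: { [X → - . - ,] }  — shift
  I12: { [Y → Y X . x] }  — shift
  I13: { [Y → Y X x .] }  — reduce
  I14: { [X → - - . ,] }  — shift
  I15: { [X → - - , .] }  — reduce
  I16: { [B → E c .] }  — reduce
  I17: { [B → . E c], [E → . , Y], [E → . c], [E → . x c], [Y → - x . B] }  — shift
  I18: { [Y → - x B .] }  — reduce

I9 contains reduce item [E → , Y .] and shift items [X → . ,], [X → . - - ,] — shift-reduce conflict.

Answer: Yes — I9: [E → , Y .] vs [X → . ,]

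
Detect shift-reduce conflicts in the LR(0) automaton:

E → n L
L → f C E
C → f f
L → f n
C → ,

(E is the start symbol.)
No shift-reduce conflicts

A shift-reduce conflict occurs when an LR(0) state has both:
  - a complete (reduce) item [A → α .] (dot at the end), and
  - a shift item [B → β . c γ] (dot before a terminal).

Augment with E' → E and build the canonical LR(0) collection (I0 = CLOSURE({[E' → . E]}), then GOTO on every symbol after a dot until no new states appear). It has 11 states:
  I0: { [E → . n L], [E' → . E] }  — shift
  I1: { [E' → E .] }  — accept
  I2: { [E → n . L], [L → . f C E], [L → . f n] }  — shift
  I3: { [E → n L .] }  — reduce
  I4: { [C → . ,], [C → . f f], [L → f . C E], [L → f . n] }  — shift
  I5: { [C → , .] }  — reduce
  I6: { [E → . n L], [L → f C . E] }  — shift
  I7: { [C → f . f] }  — shift
  I8: { [L → f n .] }  — reduce
  I9: { [C → f f .] }  — reduce
  I10: { [L → f C E .] }  — reduce

No state contains both a complete item and a shift item.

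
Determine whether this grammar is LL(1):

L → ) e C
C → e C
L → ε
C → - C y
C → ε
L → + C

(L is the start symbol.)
Yes, the grammar is LL(1).

A grammar is LL(1) if for each non-terminal N with multiple productions, the predict sets of those productions are pairwise disjoint, where PREDICT(N → α) = (FIRST(α) \ {ε}) ∪ (FOLLOW(N) if α ⇒* ε).

Relevant sets:
  FOLLOW(L) = { $ }
  FOLLOW(C) = { $, 'y' }

For L:
  PREDICT(L → ')' e C) = { ')' }
  PREDICT(L → ε) = { $ }
  PREDICT(L → '+' C) = { '+' }
For C:
  PREDICT(C → e C) = { 'e' }
  PREDICT(C → '-' C y) = { '-' }
  PREDICT(C → ε) = { $, 'y' }

All predict sets are disjoint. The grammar IS LL(1).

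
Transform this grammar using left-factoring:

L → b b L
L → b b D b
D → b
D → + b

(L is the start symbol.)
L → b b L'
L' → L
L' → D b
D → b
D → + b

Left-factoring transforms A → αβ₁ | αβ₂ into A → αA' and A' → β₁ | β₂
(α is the longest common prefix among the alternatives). Repeat until
no nonterminal has two alternatives with a common prefix.

Round 1: L has alternatives sharing prefix 'b b'. Introduce L': L → b b L'
  Add: L' → L
  Add: L' → D b

No remaining common prefixes — done.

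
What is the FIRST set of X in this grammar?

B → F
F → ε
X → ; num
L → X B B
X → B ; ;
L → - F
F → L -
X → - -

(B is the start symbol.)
FIRST sets of the other non-terminals involved (by the same procedure, iterated to a fixed point):
  FIRST(B) = { '-', ';', ε }

From X → ; num:
  - ';' is a terminal: add ';' and stop
From X → B ; ;:
  - B is a non-terminal: add FIRST(B) \ {ε} = { '-', ';' }
    B is nullable, so continue to the next symbol
  - ';' is a terminal: add ';' and stop
From X → - -:
  - '-' is a terminal: add '-' and stop

Collecting: FIRST(X) = { '-', ';' }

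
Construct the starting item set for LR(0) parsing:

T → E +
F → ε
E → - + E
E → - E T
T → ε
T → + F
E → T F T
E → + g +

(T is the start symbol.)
First, augment the grammar with T' → T
I₀ = CLOSURE({ [T' → . T] }):
  [T' → . T] has the dot before T: add [T → . E +], [T → .], [T → . + F]
  [T → . E +] has the dot before E: add [E → . - + E], [E → . - E T], [E → . T F T], [E → . + g +]
No further items can be added.

I₀ = { [E → . + g +], [E → . - + E], [E → . - E T], [E → . T F T], [T → . + F], [T → . E +], [T → .], [T' → . T] }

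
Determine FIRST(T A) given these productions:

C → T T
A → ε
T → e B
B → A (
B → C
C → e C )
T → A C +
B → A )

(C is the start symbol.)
{ 'e' }

FIRST sets of the non-terminals involved (from the grammar, by fixed-point iteration):
  FIRST(T) = { 'e' }

To compute FIRST(T A), process the symbols left to right:
Symbol T is a non-terminal. Add FIRST(T) \ {ε} = { 'e' }
T is not nullable (ε ∉ FIRST(T)), so stop here.
FIRST(T A) = { 'e' }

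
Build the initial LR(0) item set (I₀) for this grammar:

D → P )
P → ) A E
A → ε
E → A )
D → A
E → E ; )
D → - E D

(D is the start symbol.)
{ [A → .], [D → . - E D], [D → . A], [D → . P )], [D' → . D], [P → . ) A E] }

First, augment the grammar with D' → D
I₀ = CLOSURE({ [D' → . D] }):
  [D' → . D] has the dot before D: add [D → . P )], [D → . A], [D → . - E D]
  [D → . P )] has the dot before P: add [P → . ) A E]
  [D → . A] has the dot before A: add [A → .]
No further items can be added.

I₀ = { [A → .], [D → . - E D], [D → . A], [D → . P )], [D' → . D], [P → . ) A E] }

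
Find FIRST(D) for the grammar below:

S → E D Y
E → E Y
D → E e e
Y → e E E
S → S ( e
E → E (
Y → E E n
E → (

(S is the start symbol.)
To compute FIRST(D), examine every production with D on the left-hand side, reading each right-hand side left to right until a non-nullable symbol is reached.

FIRST sets of the other non-terminals involved (by the same procedure, iterated to a fixed point):
  FIRST(E) = { '(' }

From D → E e e:
  - E is a non-terminal: add FIRST(E) \ {ε} = { '(' }
    E is not nullable, so stop

Collecting: FIRST(D) = { '(' }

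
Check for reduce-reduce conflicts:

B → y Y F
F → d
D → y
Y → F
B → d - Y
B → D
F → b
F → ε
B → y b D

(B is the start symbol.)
Yes — I4: [D → y .] vs [F → .]

A reduce-reduce conflict occurs when an LR(0) state has two complete items [A → α .] and [B → β .] — both call for a reduction, and with no lookahead the parser cannot choose between them.

Augment with B' → B and build the canonical LR(0) collection (I0 = CLOSURE({[B' → . B]}), then GOTO on every symbol after a dot until no new states appear). It has 15 states:
  I0: { [B → . D], [B → . d - Y], [B → . y Y F], [B → . y b D], [B' → . B], [D → . y] }  — shift
  I1: { [B' → B .] }  — accept
  I2: { [B → D .] }  — reduce
  I3: { [B → d . - Y] }  — shift
  I4: { [B → y . Y F], [B → y . b D], [D → y .], [F → . b], [F → . d], [F → .], [Y → . F] }  — shift, 2 reduces
  I5: { [Y → F .] }  — reduce
  I6: { [B → y Y . F], [F → . b], [F → . d], [F → .] }  — shift, reduce
  I7: { [B → y b . D], [D → . y], [F → b .] }  — shift, reduce
  I8: { [F → d .] }  — reduce
  I9: { [B → y b D .] }  — reduce
  I10: { [D → y .] }  — reduce
  I11: { [B → y Y F .] }  — reduce
  I12: { [F → b .] }  — reduce
  I13: { [B → d - . Y], [F → . b], [F → . d], [F → .], [Y → . F] }  — shift, reduce
  I14: { [B → d - Y .] }  — reduce

I4 contains complete items [D → y .], [F → .] — reduce-reduce conflict.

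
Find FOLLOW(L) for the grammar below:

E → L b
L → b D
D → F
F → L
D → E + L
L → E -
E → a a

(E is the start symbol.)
In E → L b: L is followed by b, add FIRST(b) \ {ε} = { 'b' }
In F → L: L is at the end, add FOLLOW(F)
In D → E + L: L is at the end, add FOLLOW(D)

The FOLLOW sets referred to above (computed the same way, to a fixed point):
  FOLLOW(F) = { 'b' }
  FOLLOW(D) = { 'b' }

Taking the union: FOLLOW(L) = { 'b' }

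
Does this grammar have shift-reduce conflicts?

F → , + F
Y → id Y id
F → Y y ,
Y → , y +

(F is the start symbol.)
A shift-reduce conflict occurs when an LR(0) state has both:
  - a complete (reduce) item [A → α .] (dot at the end), and
  - a shift item [B → β . c γ] (dot before a terminal).

Augment with F' → F and build the canonical LR(0) collection (I0 = CLOSURE({[F' → . F]}), then GOTO on every symbol after a dot until no new states appear). It has 14 states:
  I0: { [F → . , + F], [F → . Y y ,], [F' → . F], [Y → . , y +], [Y → . id Y id] }  — shift
  I1: { [F → , . + F], [Y → , . y +] }  — shift
  I2: { [F' → F .] }  — accept
  I3: { [F → Y . y ,] }  — shift
  I4: { [Y → . , y +], [Y → . id Y id], [Y → id . Y id] }  — shift
  I5: { [Y → , . y +] }  — shift
  I6: { [Y → id Y . id] }  — shift
  I7: { [Y → id Y id .] }  — reduce
  I8: { [Y → , y . +] }  — shift
  I9: { [Y → , y + .] }  — reduce
  I10: { [F → Y y . ,] }  — shift
  I11: { [F → Y y , .] }  — reduce
  I12: { [F → , + . F], [F → . , + F], [F → . Y y ,], [Y → . , y +], [Y → . id Y id] }  — shift
  I13: { [F → , + F .] }  — reduce

No state contains both a complete item and a shift item.

Answer: No shift-reduce conflicts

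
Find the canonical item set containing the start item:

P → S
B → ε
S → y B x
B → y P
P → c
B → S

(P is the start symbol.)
{ [P → . S], [P → . c], [P' → . P], [S → . y B x] }

First, augment the grammar with P' → P
I₀ = CLOSURE({ [P' → . P] }):
  [P' → . P] has the dot before P: add [P → . S], [P → . c]
  [P → . S] has the dot before S: add [S → . y B x]
No further items can be added.

I₀ = { [P → . S], [P → . c], [P' → . P], [S → . y B x] }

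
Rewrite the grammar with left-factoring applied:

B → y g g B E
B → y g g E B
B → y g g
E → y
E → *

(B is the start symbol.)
Left-factoring transforms A → αβ₁ | αβ₂ into A → αA' and A' → β₁ | β₂
(α is the longest common prefix among the alternatives). Repeat until
no nonterminal has two alternatives with a common prefix.

Round 1: B has alternatives sharing prefix 'y g g'. Introduce B': B → y g g B'
  Add: B' → B E
  Add: B' → E B
  Add: B' → ε

No remaining common prefixes — done.

Resulting grammar:
B → y g g B'
B' → B E
B' → E B
B' → ε
E → y
E → *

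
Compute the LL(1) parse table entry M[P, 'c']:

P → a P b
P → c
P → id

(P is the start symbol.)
P → c

To find M[P, 'c'], we find productions for P where 'c' is in the predict set (PREDICT(N → α) = (FIRST(α) \ {ε}) ∪ (FOLLOW(N) if α ⇒* ε)).

P → a P b: PREDICT = { 'a' }
P → c: PREDICT = { 'c' }
  'c' is in predict set, so this production goes in M[P, 'c']
P → id: PREDICT = { 'id' }

M[P, 'c'] = P → c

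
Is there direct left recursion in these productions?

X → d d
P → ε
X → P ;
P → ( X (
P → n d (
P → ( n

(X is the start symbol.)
X → d d: starts with d
P → ε: starts with ε
X → P ;: starts with P
P → ( X (: starts with '('
P → n d (: starts with n
P → ( n: starts with '('

No direct left recursion found.

Answer: No direct left recursion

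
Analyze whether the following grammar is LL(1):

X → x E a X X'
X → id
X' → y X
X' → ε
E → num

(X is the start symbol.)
No. Predict set conflict for X': { 'y' }

A grammar is LL(1) if for each non-terminal N with multiple productions, the predict sets of those productions are pairwise disjoint, where PREDICT(N → α) = (FIRST(α) \ {ε}) ∪ (FOLLOW(N) if α ⇒* ε).

Relevant sets:
  FOLLOW(X') = { $, 'y' }

For X:
  PREDICT(X → x E a X X') = { 'x' }
  PREDICT(X → id) = { 'id' }
For X':
  PREDICT(X' → y X) = { 'y' }
  PREDICT(X' → ε) = { $, 'y' }
E has a single production, so nothing to check there.

Conflict found: Predict set conflict for X': { 'y' }
The grammar is NOT LL(1).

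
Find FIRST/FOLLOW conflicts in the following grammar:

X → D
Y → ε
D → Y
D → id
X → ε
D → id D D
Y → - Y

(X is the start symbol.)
A FIRST/FOLLOW conflict occurs when a non-terminal N has a nullable alternative N → β (β ⇒* ε) and another alternative N → α with FIRST(α) ∩ FOLLOW(N) ≠ ∅: on such a lookahead the parser cannot decide between expanding α and letting N vanish via β.

Nullable non-terminals: D, X, Y.
FIRST sets used below: FIRST(Y) = { '-', ε }, FIRST(D) = { '-', 'id', ε }

D: nullable alternative(s) D → Y; FOLLOW(D) = { $, '-', 'id' }
  D → Y: FIRST \ {ε} = { '-' } — this is the only nullable alternative, skip
  D → id: FIRST \ {ε} = { 'id' } — overlaps FOLLOW(D) on { 'id' }: CONFLICT
  D → id D D: FIRST \ {ε} = { 'id' } — overlaps FOLLOW(D) on { 'id' }: CONFLICT

X: nullable alternative(s) X → D, X → ε; FOLLOW(X) = { $ }
  X → D: FIRST \ {ε} = { '-', 'id' } — disjoint from FOLLOW(X)
  X → ε: FIRST \ {ε} = { } — disjoint from FOLLOW(X)

Y: nullable alternative(s) Y → ε; FOLLOW(Y) = { $, '-', 'id' }
  Y → ε: FIRST \ {ε} = { } — this is the only nullable alternative, skip
  Y → - Y: FIRST \ {ε} = { '-' } — overlaps FOLLOW(Y) on { '-' }: CONFLICT

So the grammar has 3 FIRST/FOLLOW conflicts (marked CONFLICT above).

Answer: Yes. Y → '-' Y with FOLLOW(Y) on { '-' }; D → id with FOLLOW(D) on { 'id' }; D → id D D with FOLLOW(D) on { 'id' }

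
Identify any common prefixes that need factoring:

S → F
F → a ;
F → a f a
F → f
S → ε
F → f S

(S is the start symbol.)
Yes, F has productions with common prefix 'a'; F has productions with common prefix 'f'

Left-factoring is needed when two productions for the same non-terminal
share a common prefix on the right-hand side.

Productions for S:
  S → F
  S → ε
Productions for F:
  F → a ;
  F → a f a
  F → f
  F → f S

Found common prefix 'a' in productions for F
Found common prefix 'f' in productions for F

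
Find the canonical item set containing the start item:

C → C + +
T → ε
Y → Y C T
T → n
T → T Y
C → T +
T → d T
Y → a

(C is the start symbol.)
{ [C → . C + +], [C → . T +], [C' → . C], [T → . T Y], [T → . d T], [T → . n], [T → .] }

First, augment the grammar with C' → C
I₀ = CLOSURE({ [C' → . C] }):
  [C' → . C] has the dot before C: add [C → . C + +], [C → . T +]
  [C → . T +] has the dot before T: add [T → .], [T → . n], [T → . T Y], [T → . d T]
No further items can be added.

I₀ = { [C → . C + +], [C → . T +], [C' → . C], [T → . T Y], [T → . d T], [T → . n], [T → .] }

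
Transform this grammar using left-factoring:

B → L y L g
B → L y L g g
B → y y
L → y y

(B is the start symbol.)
B → L y L g B'
B' → ε
B' → g
B → y y
L → y y

Left-factoring transforms A → αβ₁ | αβ₂ into A → αA' and A' → β₁ | β₂
(α is the longest common prefix among the alternatives). Repeat until
no nonterminal has two alternatives with a common prefix.

Round 1: B has alternatives sharing prefix 'L y L g'. Introduce B': B → L y L g B'
  Add: B' → ε
  Add: B' → g

No remaining common prefixes — done.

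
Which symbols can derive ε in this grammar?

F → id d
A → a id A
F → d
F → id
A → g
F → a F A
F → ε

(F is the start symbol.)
{ 'F' }

ε-productions: F → ε
So F is immediately nullable.
No further non-terminal can be added: every production for the remaining non-terminals contains a terminal or a non-nullable non-terminal.
Nullable = { 'F' }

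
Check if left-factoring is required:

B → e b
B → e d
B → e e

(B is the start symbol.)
Left-factoring is needed when two productions for the same non-terminal
share a common prefix on the right-hand side.

Productions for B:
  B → e b
  B → e d
  B → e e

Found common prefix 'e' in productions for B

Answer: Yes, B has productions with common prefix 'e'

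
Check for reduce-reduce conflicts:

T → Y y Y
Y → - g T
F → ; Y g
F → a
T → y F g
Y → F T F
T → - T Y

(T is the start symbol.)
A reduce-reduce conflict occurs when an LR(0) state has two complete items [A → α .] and [B → β .] — both call for a reduction, and with no lookahead the parser cannot choose between them.

Augment with T' → T and build the canonical LR(0) collection (I0 = CLOSURE({[T' → . T]}), then GOTO on every symbol after a dot until no new states appear). It has 21 states:
  I0: { [F → . ; Y g], [F → . a], [T → . - T Y], [T → . Y y Y], [T → . y F g], [T' → . T], [Y → . - g T], [Y → . F T F] }  — shift
  I1: { [F → . ; Y g], [F → . a], [T → - . T Y], [T → . - T Y], [T → . Y y Y], [T → . y F g], [Y → - . g T], [Y → . - g T], [Y → . F T F] }  — shift
  I2: { [F → . ; Y g], [F → . a], [F → ; . Y g], [Y → . - g T], [Y → . F T F] }  — shift
  I3: { [F → . ; Y g], [F → . a], [T → . - T Y], [T → . Y y Y], [T → . y F g], [Y → . - g T], [Y → . F T F], [Y → F . T F] }  — shift
  I4: { [T' → T .] }  — accept
  I5: { [T → Y . y Y] }  — shift
  I6: { [F → a .] }  — reduce
  I7: { [F → . ; Y g], [F → . a], [T → y . F g] }  — shift
  I8: { [T → y F . g] }  — shift
  I9: { [T → y F g .] }  — reduce
  I10: { [F → . ; Y g], [F → . a], [T → Y y . Y], [Y → . - g T], [Y → . F T F] }  — shift
  I11: { [Y → - . g T] }  — shift
  I12: { [T → Y y Y .] }  — reduce
  I13: { [F → . ; Y g], [F → . a], [T → . - T Y], [T → . Y y Y], [T → . y F g], [Y → - g . T], [Y → . - g T], [Y → . F T F] }  — shift
  I14: { [Y → - g T .] }  — reduce
  I15: { [F → . ; Y g], [F → . a], [Y → F T . F] }  — shift
  I16: { [Y → F T F .] }  — reduce
  I17: { [F → ; Y . g] }  — shift
  I18: { [F → ; Y g .] }  — reduce
  I19: { [F → . ; Y g], [F → . a], [T → - T . Y], [Y → . - g T], [Y → . F T F] }  — shift
  I20: { [T → - T Y .] }  — reduce

No state contains more than one complete item.

Answer: No reduce-reduce conflicts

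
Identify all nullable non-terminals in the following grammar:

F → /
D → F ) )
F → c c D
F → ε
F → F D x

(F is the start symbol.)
{ 'F' }

ε-productions: F → ε
So F is immediately nullable.
No further non-terminal can be added: every production for the remaining non-terminals contains a terminal or a non-nullable non-terminal.
Nullable = { 'F' }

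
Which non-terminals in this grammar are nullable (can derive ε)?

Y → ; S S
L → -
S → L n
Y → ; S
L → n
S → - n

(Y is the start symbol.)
There are no ε-productions, so no non-terminal can derive ε.
No non-terminals are nullable.

Answer: None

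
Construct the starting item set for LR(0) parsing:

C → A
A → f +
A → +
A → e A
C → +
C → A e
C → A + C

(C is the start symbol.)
First, augment the grammar with C' → C
I₀ = CLOSURE({ [C' → . C] }):
  [C' → . C] has the dot before C: add [C → . A], [C → . +], [C → . A e], [C → . A + C]
  [C → . A] has the dot before A: add [A → . f +], [A → . +], [A → . e A]
No further items can be added.

I₀ = { [A → . +], [A → . e A], [A → . f +], [C → . +], [C → . A + C], [C → . A e], [C → . A], [C' → . C] }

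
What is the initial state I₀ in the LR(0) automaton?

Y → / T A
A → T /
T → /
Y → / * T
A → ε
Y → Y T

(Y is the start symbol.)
{ [Y → . / * T], [Y → . / T A], [Y → . Y T], [Y' → . Y] }

First, augment the grammar with Y' → Y
I₀ = CLOSURE({ [Y' → . Y] }):
  [Y' → . Y] has the dot before Y: add [Y → . / T A], [Y → . / * T], [Y → . Y T]
No further items can be added.

I₀ = { [Y → . / * T], [Y → . / T A], [Y → . Y T], [Y' → . Y] }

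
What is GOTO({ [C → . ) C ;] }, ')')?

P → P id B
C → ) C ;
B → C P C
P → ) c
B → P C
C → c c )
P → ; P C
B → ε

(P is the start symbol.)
{ [C → ) . C ;], [C → . ) C ;], [C → . c c )] }

GOTO(I, ')') = CLOSURE({ [A → αX.β] : [A → α.Xβ] ∈ I, X = ')' })

Items with dot before ')', with the dot advanced:
  [C → . ) C ;] → [C → ) . C ;]
Closure of the advanced items:
  [C → ) . C ;] has the dot before C: add [C → . ) C ;], [C → . c c )]

GOTO = { [C → ) . C ;], [C → . ) C ;], [C → . c c )] }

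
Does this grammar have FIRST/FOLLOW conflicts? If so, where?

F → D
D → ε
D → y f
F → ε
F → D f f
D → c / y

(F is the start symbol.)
No FIRST/FOLLOW conflicts.

Nullable non-terminals: D, F.
FIRST sets used below: FIRST(D) = { 'c', 'y', ε }

D: nullable alternative(s) D → ε; FOLLOW(D) = { $, 'f' }
  D → ε: FIRST \ {ε} = { } — this is the only nullable alternative, skip
  D → y f: FIRST \ {ε} = { 'y' } — disjoint from FOLLOW(D)
  D → c / y: FIRST \ {ε} = { 'c' } — disjoint from FOLLOW(D)

F: nullable alternative(s) F → D, F → ε; FOLLOW(F) = { $ }
  F → D: FIRST \ {ε} = { 'c', 'y' } — disjoint from FOLLOW(F)
  F → ε: FIRST \ {ε} = { } — disjoint from FOLLOW(F)
  F → D f f: FIRST \ {ε} = { 'c', 'f', 'y' } — disjoint from FOLLOW(F)

No FIRST/FOLLOW conflicts found.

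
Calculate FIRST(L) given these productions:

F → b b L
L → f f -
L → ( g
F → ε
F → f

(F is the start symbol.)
{ '(', 'f' }

To compute FIRST(L), examine every production with L on the left-hand side, reading each right-hand side left to right until a non-nullable symbol is reached.

From L → f f -:
  - f is a terminal: add 'f' and stop
From L → ( g:
  - '(' is a terminal: add '(' and stop

Collecting: FIRST(L) = { '(', 'f' }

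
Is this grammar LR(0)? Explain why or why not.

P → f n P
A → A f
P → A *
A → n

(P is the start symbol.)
Yes, the grammar is LR(0)

Augment with P' → P and build the canonical LR(0) collection (I0 = CLOSURE({[P' → . P]}), then GOTO on every symbol after a dot until no new states appear). It has 9 states:
  I0: { [A → . A f], [A → . n], [P → . A *], [P → . f n P], [P' → . P] }  — shift
  I1: { [A → A . f], [P → A . *] }  — shift
  I2: { [P' → P .] }  — accept
  I3: { [P → f . n P] }  — shift
  I4: { [A → n .] }  — reduce
  I5: { [A → . A f], [A → . n], [P → . A *], [P → . f n P], [P → f n . P] }  — shift
  I6: { [P → f n P .] }  — reduce
  I7: { [P → A * .] }  — reduce
  I8: { [A → A f .] }  — reduce

Every state is either a pure shift/goto state or contains exactly one complete item and nothing to shift — no conflicts. The grammar is LR(0).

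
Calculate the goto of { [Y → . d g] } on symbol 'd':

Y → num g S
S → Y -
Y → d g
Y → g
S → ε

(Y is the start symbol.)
GOTO(I, 'd') = CLOSURE({ [A → αX.β] : [A → α.Xβ] ∈ I, X = 'd' })

Items with dot before 'd', with the dot advanced:
  [Y → . d g] → [Y → d . g]
Closure adds nothing (no advanced item has the dot before a non-terminal).

GOTO = { [Y → d . g] }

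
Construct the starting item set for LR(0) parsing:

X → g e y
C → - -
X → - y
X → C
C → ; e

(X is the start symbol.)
First, augment the grammar with X' → X
I₀ = CLOSURE({ [X' → . X] }):
  [X' → . X] has the dot before X: add [X → . g e y], [X → . - y], [X → . C]
  [X → . C] has the dot before C: add [C → . - -], [C → . ; e]
No further items can be added.

I₀ = { [C → . - -], [C → . ; e], [X → . - y], [X → . C], [X → . g e y], [X' → . X] }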